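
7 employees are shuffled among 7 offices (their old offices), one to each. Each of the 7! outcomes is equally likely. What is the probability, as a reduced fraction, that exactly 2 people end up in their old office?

11/60

Favorable outcomes: C(7,2)·!5 = 21·44 = 924.
Total outcomes: 7! = 5040.
Probability = 924/5040 = 11/60.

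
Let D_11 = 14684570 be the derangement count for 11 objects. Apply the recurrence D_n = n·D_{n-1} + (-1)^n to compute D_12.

176214841

D_12 = 12·14684570 + 1 = 176214841.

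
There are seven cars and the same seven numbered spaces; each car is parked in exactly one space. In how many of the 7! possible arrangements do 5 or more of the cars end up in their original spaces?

22

Sum C(7,i)·!(7-i) for i = 5..7:
  i=5: C(7,5)·!2 = 21·1 = 21
  i=6: C(7,6)·!1 = 7·0 = 0
  i=7: C(7,7)·!0 = 1·1 = 1
Total = 22.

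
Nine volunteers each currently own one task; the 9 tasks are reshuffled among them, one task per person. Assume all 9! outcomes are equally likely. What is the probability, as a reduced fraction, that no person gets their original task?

Favorable outcomes: !9 = 133496.
Total outcomes: 9! = 362880.
Probability = 133496/362880 = 16687/45360.

16687/45360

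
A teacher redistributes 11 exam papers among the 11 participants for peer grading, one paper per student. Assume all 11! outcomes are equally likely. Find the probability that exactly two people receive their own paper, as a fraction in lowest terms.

16687/90720

Favorable outcomes: C(11,2)·!9 = 55·133496 = 7342280.
Total outcomes: 11! = 39916800.
Probability = 7342280/39916800 = 16687/90720.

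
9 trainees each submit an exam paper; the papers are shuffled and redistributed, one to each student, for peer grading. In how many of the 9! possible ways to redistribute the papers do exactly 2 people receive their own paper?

66744

Choose which 2 of the 9 are fixed: C(9,2) = 36.
The remaining 7 must be deranged: !7 = 1854.
Total: 36 × 1854 = 66744.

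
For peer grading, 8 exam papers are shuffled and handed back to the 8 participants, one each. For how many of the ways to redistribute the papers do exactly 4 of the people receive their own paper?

Choose which 4 of the 8 are fixed: C(8,4) = 70.
The remaining 4 must be deranged: !4 = 9.
Total: 70 × 9 = 630.

630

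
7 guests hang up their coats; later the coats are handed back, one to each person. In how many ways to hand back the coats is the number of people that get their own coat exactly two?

Choose which 2 of the 7 are fixed: C(7,2) = 21.
The other 5 form a derangement: !5 = 44.
Total: 21 × 44 = 924.

924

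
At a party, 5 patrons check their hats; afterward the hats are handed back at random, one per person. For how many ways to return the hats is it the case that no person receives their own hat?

44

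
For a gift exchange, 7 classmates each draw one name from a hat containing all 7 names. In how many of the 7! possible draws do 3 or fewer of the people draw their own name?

Sum C(7,i)·!(7-i) for i = 0..3:
  i=0: C(7,0)·!7 = 1·1854 = 1854
  i=1: C(7,1)·!6 = 7·265 = 1855
  i=2: C(7,2)·!5 = 21·44 = 924
  i=3: C(7,3)·!4 = 35·9 = 315
Total = 4948.

4948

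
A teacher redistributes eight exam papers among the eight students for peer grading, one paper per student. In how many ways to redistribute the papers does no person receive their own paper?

Use !n = (n-1)(!(n-1) + !(n-2)).
!8 = 7·(1854 + 265) = 7·2119 = 14833

14833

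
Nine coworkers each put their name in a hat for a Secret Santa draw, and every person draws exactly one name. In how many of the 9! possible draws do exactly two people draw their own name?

66744

Pick the 2 fixed positions: C(9,2) = 36 ways.
The other 7 form a derangement: !7 = 1854.
Total: 36 × 1854 = 66744.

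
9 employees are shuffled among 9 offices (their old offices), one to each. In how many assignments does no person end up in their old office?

Recurrence: !9 = 8·(!8 + !7).
!9 = 8·(14833 + 1854) = 8·16687 = 133496

133496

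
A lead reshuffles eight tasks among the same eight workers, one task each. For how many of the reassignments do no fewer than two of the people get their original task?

10655

Sum C(8,i)·!(8-i) for i = 2..8:
  i=2: C(8,2)·!6 = 28·265 = 7420
  i=3: C(8,3)·!5 = 56·44 = 2464
  i=4: C(8,4)·!4 = 70·9 = 630
  i=5: C(8,5)·!3 = 56·2 = 112
  i=6: C(8,6)·!2 = 28·1 = 28
  i=7: C(8,7)·!1 = 8·0 = 0
  i=8: C(8,8)·!0 = 1·1 = 1
Total = 10655.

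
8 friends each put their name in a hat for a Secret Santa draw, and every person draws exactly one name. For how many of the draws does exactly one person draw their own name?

14832

Pick the single fixed position: C(8,1) = 8 ways.
The remaining 7 must be deranged: !7 = 1854.
Total: 8 × 1854 = 14832.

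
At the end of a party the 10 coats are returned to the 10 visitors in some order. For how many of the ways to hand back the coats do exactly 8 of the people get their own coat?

45

Choose which 8 of the 10 are fixed: C(10,8) = 45.
The other 2 form a derangement: !2 = 1.
Total: 45 × 1 = 45.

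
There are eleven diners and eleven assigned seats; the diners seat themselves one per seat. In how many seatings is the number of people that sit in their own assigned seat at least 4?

757934

Sum C(11,i)·!(11-i) for i = 4..11:
  i=4: C(11,4)·!7 = 330·1854 = 611820
  i=5: C(11,5)·!6 = 462·265 = 122430
  i=6: C(11,6)·!5 = 462·44 = 20328
  i=7: C(11,7)·!4 = 330·9 = 2970
  i=8: C(11,8)·!3 = 165·2 = 330
  i=9: C(11,9)·!2 = 55·1 = 55
  i=10: C(11,10)·!1 = 11·0 = 0
  i=11: C(11,11)·!0 = 1·1 = 1
Total = 757934.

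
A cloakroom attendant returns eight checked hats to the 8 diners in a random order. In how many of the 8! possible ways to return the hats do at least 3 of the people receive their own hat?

3235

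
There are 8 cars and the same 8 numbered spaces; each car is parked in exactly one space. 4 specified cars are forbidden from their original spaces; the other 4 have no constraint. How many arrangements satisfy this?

24024

Let A_j be the event that the j-th constrained one is fixed. By inclusion-exclusion over the 4 events:
Σ_{j=0}^{4} (-1)^j C(4,j)(8-j)!
= C(4,0)·8! - C(4,1)·7! + C(4,2)·6! - C(4,3)·5! + C(4,4)·4!
= 40320 - 20160 + 4320 - 480 + 24
= 24024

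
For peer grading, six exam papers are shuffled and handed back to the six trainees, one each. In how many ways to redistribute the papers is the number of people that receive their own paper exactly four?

15

Pick the 4 fixed positions: C(6,4) = 15 ways.
The remaining 2 must be deranged: !2 = 1.
Total: 15 × 1 = 15.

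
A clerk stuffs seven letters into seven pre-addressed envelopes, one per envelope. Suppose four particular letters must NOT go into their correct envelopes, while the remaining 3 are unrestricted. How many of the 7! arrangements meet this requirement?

Inclusion-exclusion on the 4 forbidden self-matches:
Σ_{j=0}^{4} (-1)^j C(4,j)(7-j)!
= C(4,0)·7! - C(4,1)·6! + C(4,2)·5! - C(4,3)·4! + C(4,4)·3!
= 5040 - 2880 + 720 - 96 + 6
= 2790

2790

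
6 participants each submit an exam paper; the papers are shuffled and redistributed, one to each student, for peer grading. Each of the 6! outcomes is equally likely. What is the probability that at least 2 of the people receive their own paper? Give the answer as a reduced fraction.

Favorable outcomes: Σ_{i≥2} C(6,i)·!(6-i) = 15·9 + 20·2 + 15·1 + 6·0 + 1·1 = 191.
Total outcomes: 6! = 720.
Probability = 191/720 = 191/720.

191/720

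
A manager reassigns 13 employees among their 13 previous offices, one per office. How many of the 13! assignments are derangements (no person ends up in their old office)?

!13 = 13! · Σ_{k=0}^{13} (-1)^k/k!
= 13! - 13!/1! + 13!/2! - 13!/3! + 13!/4! - 13!/5! + 13!/6! - 13!/7! + 13!/8! - 13!/9! + 13!/10! - 13!/11! + 13!/12! - 13!/13!
= 6227020800 - 6227020800 + 3113510400 - 1037836800 + 259459200 - 51891840 + 8648640 - 1235520 + 154440 - 17160 + 1716 - 156 + 13 - 1
= 2290792932

2290792932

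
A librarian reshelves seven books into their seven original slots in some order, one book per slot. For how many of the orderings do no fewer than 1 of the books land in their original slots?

3186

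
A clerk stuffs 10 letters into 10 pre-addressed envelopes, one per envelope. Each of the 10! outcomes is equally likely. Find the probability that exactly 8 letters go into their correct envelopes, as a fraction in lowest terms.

1/80640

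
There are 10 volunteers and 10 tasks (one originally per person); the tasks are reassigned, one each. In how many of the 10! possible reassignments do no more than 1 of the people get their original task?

# with exactly i fixed is C(10,i)·!(10-i); sum over i=0..1:
  i=0: C(10,0)·!10 = 1·1334961 = 1334961
  i=1: C(10,1)·!9 = 10·133496 = 1334960
Total = 2669921.

2669921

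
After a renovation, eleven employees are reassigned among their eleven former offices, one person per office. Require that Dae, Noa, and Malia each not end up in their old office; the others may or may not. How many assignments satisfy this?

30078720

Inclusion-exclusion on the 3 forbidden self-matches:
Σ_{j=0}^{3} (-1)^j C(3,j)(11-j)!
= C(3,0)·11! - C(3,1)·10! + C(3,2)·9! - C(3,3)·8!
= 39916800 - 10886400 + 1088640 - 40320
= 30078720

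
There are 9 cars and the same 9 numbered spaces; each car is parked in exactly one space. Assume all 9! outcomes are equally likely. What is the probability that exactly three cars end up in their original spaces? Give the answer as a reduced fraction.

Favorable outcomes: C(9,3)·!6 = 84·265 = 22260.
Total outcomes: 9! = 362880.
Probability = 22260/362880 = 53/864.

53/864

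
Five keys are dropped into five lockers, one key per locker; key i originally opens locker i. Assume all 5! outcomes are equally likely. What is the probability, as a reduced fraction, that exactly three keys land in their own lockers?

1/12

Favorable outcomes: C(5,3)·!2 = 10·1 = 10.
Total outcomes: 5! = 120.
Probability = 10/120 = 1/12.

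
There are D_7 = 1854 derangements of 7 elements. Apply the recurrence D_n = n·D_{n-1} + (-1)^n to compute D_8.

14833

D_8 = 8·1854 + 1 = 14833.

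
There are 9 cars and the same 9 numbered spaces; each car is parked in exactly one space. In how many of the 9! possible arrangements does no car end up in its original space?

133496

The subfactorial !9 = [9!/e] (nearest integer).
9! = 362880, and 362880/e ≈ 133496.09, so !9 = 133496.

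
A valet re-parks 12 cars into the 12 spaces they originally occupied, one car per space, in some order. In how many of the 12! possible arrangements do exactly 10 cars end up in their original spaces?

66

Pick the 10 fixed positions: C(12,10) = 66 ways.
The remaining 2 must be deranged: !2 = 1.
Total: 66 × 1 = 66.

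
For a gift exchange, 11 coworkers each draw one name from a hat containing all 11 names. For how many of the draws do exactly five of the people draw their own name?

Choose which 5 of the 11 are fixed: C(11,5) = 462.
The remaining 6 must be deranged: !6 = 265.
Total: 462 × 265 = 122430.

122430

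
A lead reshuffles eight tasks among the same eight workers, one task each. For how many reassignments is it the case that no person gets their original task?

14833

!8 is the nearest integer to 8!/e.
8! = 40320, and 40320/e ≈ 14832.90, so !8 = 14833.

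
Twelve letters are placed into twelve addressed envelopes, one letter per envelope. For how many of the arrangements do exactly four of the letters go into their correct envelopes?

7342335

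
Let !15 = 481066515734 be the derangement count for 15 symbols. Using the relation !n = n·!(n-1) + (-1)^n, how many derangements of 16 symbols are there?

7697064251745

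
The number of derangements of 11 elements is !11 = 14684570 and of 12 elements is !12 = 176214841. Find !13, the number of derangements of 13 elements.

!13 = (13-1)·(!12 + !11) = 12·(176214841 + 14684570) = 12·190899411 = 2290792932.

2290792932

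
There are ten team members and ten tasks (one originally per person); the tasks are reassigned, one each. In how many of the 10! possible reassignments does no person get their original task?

The subfactorial !10 = [10!/e] (nearest integer).
10! = 3628800, and 3628800/e ≈ 1334960.92, so !10 = 1334961.

1334961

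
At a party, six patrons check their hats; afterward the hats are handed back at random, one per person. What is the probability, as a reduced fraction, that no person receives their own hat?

Favorable outcomes: !6 = 265.
Total outcomes: 6! = 720.
Probability = 265/720 = 53/144.

53/144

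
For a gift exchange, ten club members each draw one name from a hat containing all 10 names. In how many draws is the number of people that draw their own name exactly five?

Choose which 5 of the 10 are fixed: C(10,5) = 252.
The remaining 5 must be deranged: !5 = 44.
Total: 252 × 44 = 11088.

11088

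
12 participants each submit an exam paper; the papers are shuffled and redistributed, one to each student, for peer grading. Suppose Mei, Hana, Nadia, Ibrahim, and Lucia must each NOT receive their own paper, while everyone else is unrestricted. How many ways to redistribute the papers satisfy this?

Let A_j be the event that the j-th constrained one is fixed. By inclusion-exclusion over the 5 events:
Σ_{j=0}^{5} (-1)^j C(5,j)(12-j)!
= C(5,0)·12! - C(5,1)·11! + C(5,2)·10! - C(5,3)·9! + C(5,4)·8! - C(5,5)·7!
= 479001600 - 199584000 + 36288000 - 3628800 + 201600 - 5040
= 312273360

312273360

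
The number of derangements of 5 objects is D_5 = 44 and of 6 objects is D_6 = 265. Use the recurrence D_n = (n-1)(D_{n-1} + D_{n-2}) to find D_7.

1854

D_7 = (7-1)·(D_6 + D_5) = 6·(265 + 44) = 6·309 = 1854.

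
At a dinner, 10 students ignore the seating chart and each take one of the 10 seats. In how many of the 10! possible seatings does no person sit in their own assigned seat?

1334961

!10 is the nearest integer to 10!/e.
10! = 3628800, and 3628800/e ≈ 1334960.92, so !10 = 1334961.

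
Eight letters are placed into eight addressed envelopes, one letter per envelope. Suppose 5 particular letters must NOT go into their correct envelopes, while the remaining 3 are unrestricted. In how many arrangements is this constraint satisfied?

21234

Inclusion-exclusion on the 5 forbidden self-matches:
Σ_{j=0}^{5} (-1)^j C(5,j)(8-j)!
= C(5,0)·8! - C(5,1)·7! + C(5,2)·6! - C(5,3)·5! + C(5,4)·4! - C(5,5)·3!
= 40320 - 25200 + 7200 - 1200 + 120 - 6
= 21234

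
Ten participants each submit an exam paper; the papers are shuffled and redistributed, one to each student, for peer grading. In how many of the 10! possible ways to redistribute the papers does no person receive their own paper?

The number of derangements of 10 is !10 = Σ_{k=0}^{10} (-1)^k·10!/k!
= 10! - 10!/1! + 10!/2! - 10!/3! + 10!/4! - 10!/5! + 10!/6! - 10!/7! + 10!/8! - 10!/9! + 10!/10!
= 3628800 - 3628800 + 1814400 - 604800 + 151200 - 30240 + 5040 - 720 + 90 - 10 + 1
= 1334961

1334961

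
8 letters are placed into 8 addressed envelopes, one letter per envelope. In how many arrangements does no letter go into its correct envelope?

14833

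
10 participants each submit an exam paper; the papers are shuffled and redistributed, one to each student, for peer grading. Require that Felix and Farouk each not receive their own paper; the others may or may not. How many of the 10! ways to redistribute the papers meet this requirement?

2943360

Inclusion-exclusion on the 2 forbidden self-matches:
Σ_{j=0}^{2} (-1)^j C(2,j)(10-j)!
= C(2,0)·10! - C(2,1)·9! + C(2,2)·8!
= 3628800 - 725760 + 40320
= 2943360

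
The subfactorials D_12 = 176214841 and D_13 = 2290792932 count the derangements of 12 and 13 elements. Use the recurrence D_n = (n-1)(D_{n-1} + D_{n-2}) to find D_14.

D_14 = (14-1)·(D_13 + D_12) = 13·(2290792932 + 176214841) = 13·2467007773 = 32071101049.

32071101049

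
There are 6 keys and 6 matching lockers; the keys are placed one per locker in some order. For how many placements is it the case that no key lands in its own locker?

Use !n = n·!(n-1) + (-1)^n.
!6 = 6·44 + 1 = 265

265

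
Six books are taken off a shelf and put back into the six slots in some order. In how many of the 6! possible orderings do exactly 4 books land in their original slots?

Pick the 4 fixed positions: C(6,4) = 15 ways.
The other 2 form a derangement: !2 = 1.
Total: 15 × 1 = 15.

15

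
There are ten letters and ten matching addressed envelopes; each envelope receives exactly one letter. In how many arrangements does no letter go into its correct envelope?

1334961

The number of derangements of 10 is !10 = Σ_{k=0}^{10} (-1)^k·10!/k!
= 10! - 10!/1! + 10!/2! - 10!/3! + 10!/4! - 10!/5! + 10!/6! - 10!/7! + 10!/8! - 10!/9! + 10!/10!
= 3628800 - 3628800 + 1814400 - 604800 + 151200 - 30240 + 5040 - 720 + 90 - 10 + 1
= 1334961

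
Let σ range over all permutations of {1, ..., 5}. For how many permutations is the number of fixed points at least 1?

76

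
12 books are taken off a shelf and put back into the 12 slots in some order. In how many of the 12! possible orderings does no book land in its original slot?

Recurrence: !12 = 11·(!11 + !10).
!12 = 11·(14684570 + 1334961) = 11·16019531 = 176214841

176214841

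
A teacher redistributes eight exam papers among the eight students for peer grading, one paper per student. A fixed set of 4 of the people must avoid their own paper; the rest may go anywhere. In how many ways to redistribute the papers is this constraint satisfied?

24024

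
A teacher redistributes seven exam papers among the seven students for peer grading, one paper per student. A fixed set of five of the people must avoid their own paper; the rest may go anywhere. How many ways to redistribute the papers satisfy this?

2428

Let A_j be the event that the j-th constrained one is fixed. By inclusion-exclusion over the 5 events:
Σ_{j=0}^{5} (-1)^j C(5,j)(7-j)!
= C(5,0)·7! - C(5,1)·6! + C(5,2)·5! - C(5,3)·4! + C(5,4)·3! - C(5,5)·2!
= 5040 - 3600 + 1200 - 240 + 30 - 2
= 2428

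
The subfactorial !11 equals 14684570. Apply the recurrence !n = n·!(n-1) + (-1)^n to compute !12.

176214841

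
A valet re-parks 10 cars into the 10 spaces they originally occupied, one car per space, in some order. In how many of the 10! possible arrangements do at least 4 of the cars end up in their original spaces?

Sum C(10,i)·!(10-i) for i = 4..10:
  i=4: C(10,4)·!6 = 210·265 = 55650
  i=5: C(10,5)·!5 = 252·44 = 11088
  i=6: C(10,6)·!4 = 210·9 = 1890
  i=7: C(10,7)·!3 = 120·2 = 240
  i=8: C(10,8)·!2 = 45·1 = 45
  i=9: C(10,9)·!1 = 10·0 = 0
  i=10: C(10,10)·!0 = 1·1 = 1
Total = 68914.

68914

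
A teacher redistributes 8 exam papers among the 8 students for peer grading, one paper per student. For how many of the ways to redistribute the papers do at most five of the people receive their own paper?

Sum C(8,i)·!(8-i) for i = 0..5:
  i=0: C(8,0)·!8 = 1·14833 = 14833
  i=1: C(8,1)·!7 = 8·1854 = 14832
  i=2: C(8,2)·!6 = 28·265 = 7420
  i=3: C(8,3)·!5 = 56·44 = 2464
  i=4: C(8,4)·!4 = 70·9 = 630
  i=5: C(8,5)·!3 = 56·2 = 112
Total = 40291.

40291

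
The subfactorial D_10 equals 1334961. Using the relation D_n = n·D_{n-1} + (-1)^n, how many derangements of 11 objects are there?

D_11 = 11·1334961 - 1 = 14684570.

14684570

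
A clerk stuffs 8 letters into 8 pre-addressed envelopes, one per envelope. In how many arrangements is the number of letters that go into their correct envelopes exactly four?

Choose which 4 of the 8 are fixed: C(8,4) = 70.
The other 4 form a derangement: !4 = 9.
Total: 70 × 9 = 630.

630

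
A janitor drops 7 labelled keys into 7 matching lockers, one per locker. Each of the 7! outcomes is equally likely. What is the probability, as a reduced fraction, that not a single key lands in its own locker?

Favorable outcomes: !7 = 1854.
Total outcomes: 7! = 5040.
Probability = 1854/5040 = 103/280.

103/280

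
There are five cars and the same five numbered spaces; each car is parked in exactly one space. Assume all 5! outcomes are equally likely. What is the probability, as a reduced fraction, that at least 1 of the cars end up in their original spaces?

19/30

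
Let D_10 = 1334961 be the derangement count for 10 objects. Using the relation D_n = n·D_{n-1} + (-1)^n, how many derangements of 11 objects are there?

14684570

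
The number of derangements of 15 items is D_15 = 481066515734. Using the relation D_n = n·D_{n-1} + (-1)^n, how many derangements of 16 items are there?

7697064251745

D_16 = 16·481066515734 + 1 = 7697064251745.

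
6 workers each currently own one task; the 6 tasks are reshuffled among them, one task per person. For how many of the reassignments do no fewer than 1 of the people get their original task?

455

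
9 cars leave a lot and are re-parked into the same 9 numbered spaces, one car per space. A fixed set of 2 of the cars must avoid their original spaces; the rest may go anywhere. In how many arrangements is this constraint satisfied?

287280

Let A_j be the event that the j-th constrained one is fixed. By inclusion-exclusion over the 2 events:
Σ_{j=0}^{2} (-1)^j C(2,j)(9-j)!
= C(2,0)·9! - C(2,1)·8! + C(2,2)·7!
= 362880 - 80640 + 5040
= 287280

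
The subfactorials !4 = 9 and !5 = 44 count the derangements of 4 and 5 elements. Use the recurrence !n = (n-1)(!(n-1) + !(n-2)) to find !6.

265

!6 = (6-1)·(!5 + !4) = 5·(44 + 9) = 5·53 = 265.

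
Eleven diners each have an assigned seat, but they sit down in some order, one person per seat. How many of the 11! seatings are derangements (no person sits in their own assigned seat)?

By inclusion-exclusion, !11 = Σ (-1)^k · 11!/k! for k=0..11
= 11! - 11!/1! + 11!/2! - 11!/3! + 11!/4! - 11!/5! + 11!/6! - 11!/7! + 11!/8! - 11!/9! + 11!/10! - 11!/11!
= 39916800 - 39916800 + 19958400 - 6652800 + 1663200 - 332640 + 55440 - 7920 + 990 - 110 + 11 - 1
= 14684570

14684570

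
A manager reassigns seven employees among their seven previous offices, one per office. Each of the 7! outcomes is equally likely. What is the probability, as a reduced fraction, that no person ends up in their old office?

103/280

Favorable outcomes: !7 = 1854.
Total outcomes: 7! = 5040.
Probability = 1854/5040 = 103/280.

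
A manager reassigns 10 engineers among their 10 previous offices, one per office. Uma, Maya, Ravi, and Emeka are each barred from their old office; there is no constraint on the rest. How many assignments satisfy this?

2399760

Let A_j be the event that the j-th constrained one is fixed. By inclusion-exclusion over the 4 events:
Σ_{j=0}^{4} (-1)^j C(4,j)(10-j)!
= C(4,0)·10! - C(4,1)·9! + C(4,2)·8! - C(4,3)·7! + C(4,4)·6!
= 3628800 - 1451520 + 241920 - 20160 + 720
= 2399760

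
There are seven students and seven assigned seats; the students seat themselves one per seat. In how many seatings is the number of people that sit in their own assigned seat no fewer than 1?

3186

# with exactly i fixed is C(7,i)·!(7-i); sum over i=1..7:
  i=1: C(7,1)·!6 = 7·265 = 1855
  i=2: C(7,2)·!5 = 21·44 = 924
  i=3: C(7,3)·!4 = 35·9 = 315
  i=4: C(7,4)·!3 = 35·2 = 70
  i=5: C(7,5)·!2 = 21·1 = 21
  i=6: C(7,6)·!1 = 7·0 = 0
  i=7: C(7,7)·!0 = 1·1 = 1
Total = 3186.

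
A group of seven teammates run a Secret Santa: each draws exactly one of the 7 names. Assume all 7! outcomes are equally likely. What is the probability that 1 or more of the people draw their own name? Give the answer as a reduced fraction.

177/280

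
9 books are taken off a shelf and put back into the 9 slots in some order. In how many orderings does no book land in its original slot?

The subfactorial !9 = [9!/e] (nearest integer).
9! = 362880, and 362880/e ≈ 133496.09, so !9 = 133496.

133496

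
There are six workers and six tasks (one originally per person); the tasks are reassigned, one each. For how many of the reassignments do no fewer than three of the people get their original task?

# with exactly i fixed is C(6,i)·!(6-i); sum over i=3..6:
  i=3: C(6,3)·!3 = 20·2 = 40
  i=4: C(6,4)·!2 = 15·1 = 15
  i=5: C(6,5)·!1 = 6·0 = 0
  i=6: C(6,6)·!0 = 1·1 = 1
Total = 56.

56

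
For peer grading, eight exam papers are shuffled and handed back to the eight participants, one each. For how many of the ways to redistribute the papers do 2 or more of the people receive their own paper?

Sum C(8,i)·!(8-i) for i = 2..8:
  i=2: C(8,2)·!6 = 28·265 = 7420
  i=3: C(8,3)·!5 = 56·44 = 2464
  i=4: C(8,4)·!4 = 70·9 = 630
  i=5: C(8,5)·!3 = 56·2 = 112
  i=6: C(8,6)·!2 = 28·1 = 28
  i=7: C(8,7)·!1 = 8·0 = 0
  i=8: C(8,8)·!0 = 1·1 = 1
Total = 10655.

10655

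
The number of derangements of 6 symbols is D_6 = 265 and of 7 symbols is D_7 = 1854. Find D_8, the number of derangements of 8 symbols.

D_8 = (8-1)·(D_7 + D_6) = 7·(1854 + 265) = 7·2119 = 14833.

14833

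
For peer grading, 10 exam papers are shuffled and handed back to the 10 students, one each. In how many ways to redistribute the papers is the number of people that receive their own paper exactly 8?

45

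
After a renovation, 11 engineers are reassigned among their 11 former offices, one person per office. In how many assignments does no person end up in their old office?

14684570

By inclusion-exclusion, !11 = Σ (-1)^k · 11!/k! for k=0..11
= 11! - 11!/1! + 11!/2! - 11!/3! + 11!/4! - 11!/5! + 11!/6! - 11!/7! + 11!/8! - 11!/9! + 11!/10! - 11!/11!
= 39916800 - 39916800 + 19958400 - 6652800 + 1663200 - 332640 + 55440 - 7920 + 990 - 110 + 11 - 1
= 14684570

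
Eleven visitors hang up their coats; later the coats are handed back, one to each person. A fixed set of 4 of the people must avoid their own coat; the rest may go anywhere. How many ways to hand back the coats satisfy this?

27422640

Inclusion-exclusion on the 4 forbidden self-matches:
Σ_{j=0}^{4} (-1)^j C(4,j)(11-j)!
= C(4,0)·11! - C(4,1)·10! + C(4,2)·9! - C(4,3)·8! + C(4,4)·7!
= 39916800 - 14515200 + 2177280 - 161280 + 5040
= 27422640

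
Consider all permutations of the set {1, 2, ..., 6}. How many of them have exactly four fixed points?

15

Choose which 4 of the 6 are fixed: C(6,4) = 15.
The remaining 2 must be deranged: !2 = 1.
Total: 15 × 1 = 15.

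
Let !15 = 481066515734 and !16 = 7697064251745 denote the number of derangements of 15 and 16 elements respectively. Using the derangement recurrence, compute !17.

130850092279664

!17 = (17-1)·(!16 + !15) = 16·(7697064251745 + 481066515734) = 16·8178130767479 = 130850092279664.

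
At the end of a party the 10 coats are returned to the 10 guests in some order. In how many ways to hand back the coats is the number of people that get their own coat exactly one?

1334960

Pick the single fixed position: C(10,1) = 10 ways.
The remaining 9 must be deranged: !9 = 133496.
Total: 10 × 133496 = 1334960.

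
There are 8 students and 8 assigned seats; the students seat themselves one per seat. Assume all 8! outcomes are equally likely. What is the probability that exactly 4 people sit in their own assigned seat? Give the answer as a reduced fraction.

Favorable outcomes: C(8,4)·!4 = 70·9 = 630.
Total outcomes: 8! = 40320.
Probability = 630/40320 = 1/64.

1/64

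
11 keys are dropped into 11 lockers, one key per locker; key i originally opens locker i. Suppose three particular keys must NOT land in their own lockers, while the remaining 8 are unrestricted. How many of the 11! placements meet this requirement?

30078720

Let A_j be the event that the j-th constrained one is fixed. By inclusion-exclusion over the 3 events:
Σ_{j=0}^{3} (-1)^j C(3,j)(11-j)!
= C(3,0)·11! - C(3,1)·10! + C(3,2)·9! - C(3,3)·8!
= 39916800 - 10886400 + 1088640 - 40320
= 30078720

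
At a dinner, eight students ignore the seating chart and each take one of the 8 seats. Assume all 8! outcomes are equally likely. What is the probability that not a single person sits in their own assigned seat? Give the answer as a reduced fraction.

Favorable outcomes: !8 = 14833.
Total outcomes: 8! = 40320.
Probability = 14833/40320 = 2119/5760.

2119/5760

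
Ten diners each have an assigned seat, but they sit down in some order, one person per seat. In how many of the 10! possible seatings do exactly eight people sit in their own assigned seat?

45

Choose which 8 of the 10 are fixed: C(10,8) = 45.
The other 2 form a derangement: !2 = 1.
Total: 45 × 1 = 45.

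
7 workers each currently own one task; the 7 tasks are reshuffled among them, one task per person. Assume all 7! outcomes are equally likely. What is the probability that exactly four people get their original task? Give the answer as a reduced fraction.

Favorable outcomes: C(7,4)·!3 = 35·2 = 70.
Total outcomes: 7! = 5040.
Probability = 70/5040 = 1/72.

1/72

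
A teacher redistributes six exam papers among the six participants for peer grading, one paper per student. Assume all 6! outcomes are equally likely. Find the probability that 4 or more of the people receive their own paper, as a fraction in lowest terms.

1/45

Favorable outcomes: Σ_{i≥4} C(6,i)·!(6-i) = 15·1 + 6·0 + 1·1 = 16.
Total outcomes: 6! = 720.
Probability = 16/720 = 1/45.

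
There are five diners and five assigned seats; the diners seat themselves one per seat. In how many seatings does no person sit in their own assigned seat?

Use !n = (n-1)(!(n-1) + !(n-2)).
!5 = 4·(9 + 2) = 4·11 = 44

44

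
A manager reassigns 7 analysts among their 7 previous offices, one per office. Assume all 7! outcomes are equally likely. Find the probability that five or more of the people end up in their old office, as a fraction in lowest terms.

Favorable outcomes: Σ_{i≥5} C(7,i)·!(7-i) = 21·1 + 7·0 + 1·1 = 22.
Total outcomes: 7! = 5040.
Probability = 22/5040 = 11/2520.

11/2520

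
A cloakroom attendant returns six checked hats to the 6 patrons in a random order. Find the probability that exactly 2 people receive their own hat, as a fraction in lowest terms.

Favorable outcomes: C(6,2)·!4 = 15·9 = 135.
Total outcomes: 6! = 720.
Probability = 135/720 = 3/16.

3/16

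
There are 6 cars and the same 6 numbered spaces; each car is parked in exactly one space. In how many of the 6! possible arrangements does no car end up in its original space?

265

By inclusion-exclusion, !6 = Σ (-1)^k · 6!/k! for k=0..6
= 6! - 6!/1! + 6!/2! - 6!/3! + 6!/4! - 6!/5! + 6!/6!
= 720 - 720 + 360 - 120 + 30 - 6 + 1
= 265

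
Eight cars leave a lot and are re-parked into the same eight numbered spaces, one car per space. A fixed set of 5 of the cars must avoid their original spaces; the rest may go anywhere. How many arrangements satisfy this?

21234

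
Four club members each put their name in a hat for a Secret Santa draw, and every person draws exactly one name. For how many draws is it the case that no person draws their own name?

9

Recurrence: !4 = 3·(!3 + !2).
!4 = 3·(2 + 1) = 3·3 = 9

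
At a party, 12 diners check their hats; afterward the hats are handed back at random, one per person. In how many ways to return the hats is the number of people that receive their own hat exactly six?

Pick the 6 fixed positions: C(12,6) = 924 ways.
The remaining 6 must be deranged: !6 = 265.
Total: 924 × 265 = 244860.

244860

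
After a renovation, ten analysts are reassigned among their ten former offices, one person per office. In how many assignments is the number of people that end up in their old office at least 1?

2293839

Sum C(10,i)·!(10-i) for i = 1..10:
  i=1: C(10,1)·!9 = 10·133496 = 1334960
  i=2: C(10,2)·!8 = 45·14833 = 667485
  i=3: C(10,3)·!7 = 120·1854 = 222480
  i=4: C(10,4)·!6 = 210·265 = 55650
  i=5: C(10,5)·!5 = 252·44 = 11088
  i=6: C(10,6)·!4 = 210·9 = 1890
  i=7: C(10,7)·!3 = 120·2 = 240
  i=8: C(10,8)·!2 = 45·1 = 45
  i=9: C(10,9)·!1 = 10·0 = 0
  i=10: C(10,10)·!0 = 1·1 = 1
Total = 2293839.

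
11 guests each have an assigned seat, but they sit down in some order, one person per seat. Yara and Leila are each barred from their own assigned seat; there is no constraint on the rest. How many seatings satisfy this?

33022080

Inclusion-exclusion on the 2 forbidden self-matches:
Σ_{j=0}^{2} (-1)^j C(2,j)(11-j)!
= C(2,0)·11! - C(2,1)·10! + C(2,2)·9!
= 39916800 - 7257600 + 362880
= 33022080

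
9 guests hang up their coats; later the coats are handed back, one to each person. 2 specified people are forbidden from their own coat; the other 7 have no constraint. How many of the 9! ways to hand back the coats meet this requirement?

287280

Let A_j be the event that the j-th constrained one is fixed. By inclusion-exclusion over the 2 events:
Σ_{j=0}^{2} (-1)^j C(2,j)(9-j)!
= C(2,0)·9! - C(2,1)·8! + C(2,2)·7!
= 362880 - 80640 + 5040
= 287280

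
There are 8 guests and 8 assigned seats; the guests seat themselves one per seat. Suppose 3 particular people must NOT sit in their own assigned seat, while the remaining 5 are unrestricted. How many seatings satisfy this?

27240

Let A_j be the event that the j-th constrained one is fixed. By inclusion-exclusion over the 3 events:
Σ_{j=0}^{3} (-1)^j C(3,j)(8-j)!
= C(3,0)·8! - C(3,1)·7! + C(3,2)·6! - C(3,3)·5!
= 40320 - 15120 + 2160 - 120
= 27240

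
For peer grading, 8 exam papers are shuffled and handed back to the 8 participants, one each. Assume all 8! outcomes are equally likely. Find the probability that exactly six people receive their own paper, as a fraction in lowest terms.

1/1440

Favorable outcomes: C(8,6)·!2 = 28·1 = 28.
Total outcomes: 8! = 40320.
Probability = 28/40320 = 1/1440.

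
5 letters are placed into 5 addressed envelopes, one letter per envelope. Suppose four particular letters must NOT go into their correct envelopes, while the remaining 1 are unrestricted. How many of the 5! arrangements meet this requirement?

Let A_j be the event that the j-th constrained one is fixed. By inclusion-exclusion over the 4 events:
Σ_{j=0}^{4} (-1)^j C(4,j)(5-j)!
= C(4,0)·5! - C(4,1)·4! + C(4,2)·3! - C(4,3)·2! + C(4,4)·1!
= 120 - 96 + 36 - 8 + 1
= 53

53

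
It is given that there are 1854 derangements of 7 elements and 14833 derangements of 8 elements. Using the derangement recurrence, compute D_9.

133496

D_9 = (9-1)·(D_8 + D_7) = 8·(14833 + 1854) = 8·16687 = 133496.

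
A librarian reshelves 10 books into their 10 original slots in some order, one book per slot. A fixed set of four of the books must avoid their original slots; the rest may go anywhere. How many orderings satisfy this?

2399760

Let A_j be the event that the j-th constrained one is fixed. By inclusion-exclusion over the 4 events:
Σ_{j=0}^{4} (-1)^j C(4,j)(10-j)!
= C(4,0)·10! - C(4,1)·9! + C(4,2)·8! - C(4,3)·7! + C(4,4)·6!
= 3628800 - 1451520 + 241920 - 20160 + 720
= 2399760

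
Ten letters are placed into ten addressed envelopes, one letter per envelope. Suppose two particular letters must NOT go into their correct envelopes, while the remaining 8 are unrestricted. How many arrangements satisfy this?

Inclusion-exclusion on the 2 forbidden self-matches:
Σ_{j=0}^{2} (-1)^j C(2,j)(10-j)!
= C(2,0)·10! - C(2,1)·9! + C(2,2)·8!
= 3628800 - 725760 + 40320
= 2943360

2943360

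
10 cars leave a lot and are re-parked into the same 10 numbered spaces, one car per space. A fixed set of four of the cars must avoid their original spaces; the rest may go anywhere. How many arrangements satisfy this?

2399760

Let A_j be the event that the j-th constrained one is fixed. By inclusion-exclusion over the 4 events:
Σ_{j=0}^{4} (-1)^j C(4,j)(10-j)!
= C(4,0)·10! - C(4,1)·9! + C(4,2)·8! - C(4,3)·7! + C(4,4)·6!
= 3628800 - 1451520 + 241920 - 20160 + 720
= 2399760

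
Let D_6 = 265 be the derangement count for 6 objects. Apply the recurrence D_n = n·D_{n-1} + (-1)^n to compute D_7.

1854

D_7 = 7·265 - 1 = 1854.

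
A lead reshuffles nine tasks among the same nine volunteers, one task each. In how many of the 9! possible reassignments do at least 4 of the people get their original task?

6883

Sum C(9,i)·!(9-i) for i = 4..9:
  i=4: C(9,4)·!5 = 126·44 = 5544
  i=5: C(9,5)·!4 = 126·9 = 1134
  i=6: C(9,6)·!3 = 84·2 = 168
  i=7: C(9,7)·!2 = 36·1 = 36
  i=8: C(9,8)·!1 = 9·0 = 0
  i=9: C(9,9)·!0 = 1·1 = 1
Total = 6883.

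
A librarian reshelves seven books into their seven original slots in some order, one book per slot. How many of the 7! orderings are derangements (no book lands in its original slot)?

1854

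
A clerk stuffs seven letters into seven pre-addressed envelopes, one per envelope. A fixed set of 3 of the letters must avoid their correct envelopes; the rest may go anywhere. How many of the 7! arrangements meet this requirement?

Let A_j be the event that the j-th constrained one is fixed. By inclusion-exclusion over the 3 events:
Σ_{j=0}^{3} (-1)^j C(3,j)(7-j)!
= C(3,0)·7! - C(3,1)·6! + C(3,2)·5! - C(3,3)·4!
= 5040 - 2160 + 360 - 24
= 3216

3216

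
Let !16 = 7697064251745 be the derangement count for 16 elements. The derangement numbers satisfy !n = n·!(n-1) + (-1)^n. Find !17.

!17 = 17·7697064251745 - 1 = 130850092279664.

130850092279664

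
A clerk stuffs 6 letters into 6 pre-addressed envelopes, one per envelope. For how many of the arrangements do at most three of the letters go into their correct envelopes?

704

Sum C(6,i)·!(6-i) for i = 0..3:
  i=0: C(6,0)·!6 = 1·265 = 265
  i=1: C(6,1)·!5 = 6·44 = 264
  i=2: C(6,2)·!4 = 15·9 = 135
  i=3: C(6,3)·!3 = 20·2 = 40
Total = 704.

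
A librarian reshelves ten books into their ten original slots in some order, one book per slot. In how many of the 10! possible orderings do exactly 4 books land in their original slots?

55650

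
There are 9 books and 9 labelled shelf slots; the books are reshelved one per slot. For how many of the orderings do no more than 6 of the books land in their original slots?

# with exactly i fixed is C(9,i)·!(9-i); sum over i=0..6:
  i=0: C(9,0)·!9 = 1·133496 = 133496
  i=1: C(9,1)·!8 = 9·14833 = 133497
  i=2: C(9,2)·!7 = 36·1854 = 66744
  i=3: C(9,3)·!6 = 84·265 = 22260
  i=4: C(9,4)·!5 = 126·44 = 5544
  i=5: C(9,5)·!4 = 126·9 = 1134
  i=6: C(9,6)·!3 = 84·2 = 168
Total = 362843.

362843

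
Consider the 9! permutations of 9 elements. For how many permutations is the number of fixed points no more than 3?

Sum C(9,i)·!(9-i) for i = 0..3:
  i=0: C(9,0)·!9 = 1·133496 = 133496
  i=1: C(9,1)·!8 = 9·14833 = 133497
  i=2: C(9,2)·!7 = 36·1854 = 66744
  i=3: C(9,3)·!6 = 84·265 = 22260
Total = 355997.

355997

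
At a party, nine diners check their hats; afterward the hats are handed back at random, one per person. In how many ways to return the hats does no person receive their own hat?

133496

The number of derangements of 9 is !9 = Σ_{k=0}^{9} (-1)^k·9!/k!
= 9! - 9!/1! + 9!/2! - 9!/3! + 9!/4! - 9!/5! + 9!/6! - 9!/7! + 9!/8! - 9!/9!
= 362880 - 362880 + 181440 - 60480 + 15120 - 3024 + 504 - 72 + 9 - 1
= 133496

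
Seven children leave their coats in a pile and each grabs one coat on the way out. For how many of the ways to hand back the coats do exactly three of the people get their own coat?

315

Choose which 3 of the 7 are fixed: C(7,3) = 35.
The other 4 form a derangement: !4 = 9.
Total: 35 × 9 = 315.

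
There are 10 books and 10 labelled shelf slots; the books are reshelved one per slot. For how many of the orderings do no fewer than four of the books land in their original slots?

68914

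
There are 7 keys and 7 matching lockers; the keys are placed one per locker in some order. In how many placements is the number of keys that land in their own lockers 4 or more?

92

# with exactly i fixed is C(7,i)·!(7-i); sum over i=4..7:
  i=4: C(7,4)·!3 = 35·2 = 70
  i=5: C(7,5)·!2 = 21·1 = 21
  i=6: C(7,6)·!1 = 7·0 = 0
  i=7: C(7,7)·!0 = 1·1 = 1
Total = 92.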